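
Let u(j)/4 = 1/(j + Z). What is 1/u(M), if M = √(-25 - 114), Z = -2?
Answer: -½ + I*√139/4 ≈ -0.5 + 2.9475*I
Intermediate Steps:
M = I*√139 (M = √(-139) = I*√139 ≈ 11.79*I)
u(j) = 4/(-2 + j) (u(j) = 4/(j - 2) = 4/(-2 + j))
1/u(M) = 1/(4/(-2 + I*√139)) = -½ + I*√139/4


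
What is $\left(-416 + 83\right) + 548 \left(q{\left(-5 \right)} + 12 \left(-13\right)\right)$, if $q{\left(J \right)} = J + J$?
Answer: $-91301$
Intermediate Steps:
$q{\left(J \right)} = 2 J$
$\left(-416 + 83\right) + 548 \left(q{\left(-5 \right)} + 12 \left(-13\right)\right) = \left(-416 + 83\right) + 548 \left(2 \left(-5\right) + 12 \left(-13\right)\right) = -333 + 548 \left(-10 - 156\right) = -333 + 548 \left(-166\right) = -333 - 90968 = -91301$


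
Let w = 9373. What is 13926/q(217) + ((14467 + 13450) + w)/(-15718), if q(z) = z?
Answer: 105398469/1705403 ≈ 61.803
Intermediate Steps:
13926/q(217) + ((14467 + 13450) + w)/(-15718) = 13926/217 + ((14467 + 13450) + 9373)/(-15718) = 13926*(1/217) + (27917 + 9373)*(-1/15718) = 13926/217 + 37290*(-1/15718) = 13926/217 - 18645/7859 = 105398469/1705403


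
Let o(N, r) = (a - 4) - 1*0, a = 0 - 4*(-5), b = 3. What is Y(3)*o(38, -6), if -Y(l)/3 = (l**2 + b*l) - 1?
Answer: -816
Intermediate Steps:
a = 20 (a = 0 + 20 = 20)
o(N, r) = 16 (o(N, r) = (20 - 4) - 1*0 = 16 + 0 = 16)
Y(l) = 3 - 9*l - 3*l**2 (Y(l) = -3*((l**2 + 3*l) - 1) = -3*(-1 + l**2 + 3*l) = 3 - 9*l - 3*l**2)
Y(3)*o(38, -6) = (3 - 9*3 - 3*3**2)*16 = (3 - 27 - 3*9)*16 = (3 - 27 - 27)*16 = -51*16 = -816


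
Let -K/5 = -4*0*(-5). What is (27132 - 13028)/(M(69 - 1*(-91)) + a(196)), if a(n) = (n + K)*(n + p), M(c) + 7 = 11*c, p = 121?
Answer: 14104/63885 ≈ 0.22077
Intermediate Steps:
K = 0 (K = -5*(-4*0)*(-5) = -0*(-5) = -5*0 = 0)
M(c) = -7 + 11*c
a(n) = n*(121 + n) (a(n) = (n + 0)*(n + 121) = n*(121 + n))
(27132 - 13028)/(M(69 - 1*(-91)) + a(196)) = (27132 - 13028)/((-7 + 11*(69 - 1*(-91))) + 196*(121 + 196)) = 14104/((-7 + 11*(69 + 91)) + 196*317) = 14104/((-7 + 11*160) + 62132) = 14104/((-7 + 1760) + 62132) = 14104/(1753 + 62132) = 14104/63885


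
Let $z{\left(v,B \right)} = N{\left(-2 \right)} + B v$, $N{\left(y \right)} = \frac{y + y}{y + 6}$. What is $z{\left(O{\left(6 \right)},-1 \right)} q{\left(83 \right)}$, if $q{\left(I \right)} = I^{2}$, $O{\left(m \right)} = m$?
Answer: $-48223$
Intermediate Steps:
$N{\left(y \right)} = \frac{2 y}{6 + y}$
$z{\left(v,B \right)} = -1 + B v$ ($z{\left(v,B \right)} = 2 \left(-2\right) \frac{1}{6 - 2} + B v = 2 \left(-2\right) \frac{1}{4} + B v = -1 + B v$)
$z{\left(O{\left(6 \right)},-1 \right)} q{\left(83 \right)} = \left(-1 - 6\right) 83^{2} = \left(-1 - 6\right) 6889 = \left(-7\right) 6889 = -48223$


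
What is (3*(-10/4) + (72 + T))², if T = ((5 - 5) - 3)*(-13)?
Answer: 42849/4 ≈ 10712.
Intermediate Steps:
T = 39 (T = (0 - 3)*(-13) = -3*(-13) = 39)
(3*(-10/4) + (72 + T))² = (3*(-10/4) + (72 + 39))² = (3*(-10*¼) + 111)² = (3*(-5/2) + 111)² = (-15/2 + 111)² = (207/2)² = 42849/4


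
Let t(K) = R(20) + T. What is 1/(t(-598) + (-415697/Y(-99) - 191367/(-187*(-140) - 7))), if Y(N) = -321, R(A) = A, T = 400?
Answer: 8401533/14347252634 ≈ 0.00058558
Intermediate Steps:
t(K) = 420 (t(K) = 20 + 400 = 420)
1/(t(-598) + (-415697/Y(-99) - 191367/(-187*(-140) - 7))) = 1/(420 + (-415697/(-321) - 191367/(-187*(-140) - 7))) = 1/(420 + (-415697*(-1/321) - 191367/(26180 - 7))) = 1/(420 + (415697/321 - 191367/26173)) = 1/(420 + 10818608774/8401533) = 1/(14347252634/8401533) = 8401533/14347252634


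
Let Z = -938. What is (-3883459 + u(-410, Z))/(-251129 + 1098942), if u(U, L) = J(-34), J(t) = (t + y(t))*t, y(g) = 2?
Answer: -3882371/847813 ≈ -4.5793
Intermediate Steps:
J(t) = t*(2 + t) (J(t) = (t + 2)*t = (2 + t)*t = t*(2 + t))
u(U, L) = 1088 (u(U, L) = -34*(2 - 34) = -34*(-32) = 1088)
(-3883459 + u(-410, Z))/(-251129 + 1098942) = (-3883459 + 1088)/(-251129 + 1098942) = -3882371/847813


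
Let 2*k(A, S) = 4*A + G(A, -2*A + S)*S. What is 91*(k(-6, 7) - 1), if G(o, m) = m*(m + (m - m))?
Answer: 227591/2 ≈ 1.1380e+5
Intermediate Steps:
G(o, m) = m² (G(o, m) = m*(m + 0) = m*m = m²)
k(A, S) = 2*A + S*(S - 2*A)²/2 (k(A, S) = (4*A + (-2*A + S)²*S)/2 = (4*A + (S - 2*A)²*S)/2 = (4*A + S*(S - 2*A)²)/2 = 2*A + S*(S - 2*A)²/2)
91*(k(-6, 7) - 1) = 91*((2*(-6) + (½)*7*(-1*7 + 2*(-6))²) - 1) = 91*((-12 + (½)*7*(-7 - 12)²) - 1) = 91*((-12 + (½)*7*(-19)²) - 1) = 91*((-12 + (½)*7*361) - 1) = 91*((-12 + 2527/2) - 1) = 91*(2503/2 - 1) = 91*(2501/2) = 227591/2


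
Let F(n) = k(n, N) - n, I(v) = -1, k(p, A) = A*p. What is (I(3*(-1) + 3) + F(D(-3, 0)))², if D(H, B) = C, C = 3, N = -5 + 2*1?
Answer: 169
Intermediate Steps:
N = -3 (N = -5 + 2 = -3)
D(H, B) = 3
F(n) = -4*n (F(n) = -3*n - n = -4*n)
(I(3*(-1) + 3) + F(D(-3, 0)))² = (-1 - 4*3)² = (-1 - 12)² = (-13)² = 169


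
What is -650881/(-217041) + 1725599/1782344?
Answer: 139510870693/35167429464 ≈ 3.9670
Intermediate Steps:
-650881/(-217041) + 1725599/1782344 = -650881*(-1/217041) + 1725599*(1/1782344) = 59171/19731 + 1725599/1782344 = 139510870693/35167429464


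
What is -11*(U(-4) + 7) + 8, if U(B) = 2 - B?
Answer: -135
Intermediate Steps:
-11*(U(-4) + 7) + 8 = -11*((2 - 1*(-4)) + 7) + 8 = -11*((2 + 4) + 7) + 8 = -11*(6 + 7) + 8 = -11*13 + 8 = -143 + 8 = -135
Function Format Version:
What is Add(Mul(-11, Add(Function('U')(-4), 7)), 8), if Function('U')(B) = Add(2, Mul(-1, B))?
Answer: -135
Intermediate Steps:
Add(Mul(-11, Add(Function('U')(-4), 7)), 8) = Add(Mul(-11, Add(Add(2, Mul(-1, -4)), 7)), 8) = Add(Mul(-11, Add(Add(2, 4), 7)), 8) = Add(Mul(-11, Add(6, 7)), 8) = Add(Mul(-11, 13), 8) = Add(-143, 8) = -135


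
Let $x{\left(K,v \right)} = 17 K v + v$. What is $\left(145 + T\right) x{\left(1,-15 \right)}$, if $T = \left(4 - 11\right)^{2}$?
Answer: $-52380$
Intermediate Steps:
$x{\left(K,v \right)} = v + 17 K v$ ($x{\left(K,v \right)} = 17 K v + v = v + 17 K v$)
$T = 49$ ($T = \left(-7\right)^{2} = 49$)
$\left(145 + T\right) x{\left(1,-15 \right)} = \left(145 + 49\right) \left(- 15 \left(1 + 17 \cdot 1\right)\right) = 194 \left(- 15 \left(1 + 17\right)\right) = 194 \left(\left(-15\right) 18\right) = 194 \left(-270\right) = -52380$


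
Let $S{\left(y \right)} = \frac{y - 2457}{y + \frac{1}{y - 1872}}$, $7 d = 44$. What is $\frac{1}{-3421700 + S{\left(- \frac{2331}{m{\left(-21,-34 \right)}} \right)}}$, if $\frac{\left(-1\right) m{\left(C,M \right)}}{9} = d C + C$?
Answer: $- \frac{37136117}{127014730838150} \approx -2.9238 \cdot 10^{-7}$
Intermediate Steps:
$d = \frac{44}{7}$ ($d = \frac{1}{7} \cdot 44 = \frac{44}{7} \approx 6.2857$)
$m{\left(C,M \right)} = - \frac{459 C}{7}$ ($m{\left(C,M \right)} = - 9 \left(\frac{44 C}{7} + C\right) = - 9 \frac{51 C}{7} = - \frac{459 C}{7}$)
$S{\left(y \right)} = \frac{-2457 + y}{y + \frac{1}{-1872 + y}}$
$\frac{1}{-3421700 + S{\left(- \frac{2331}{m{\left(-21,-34 \right)}} \right)}} = \frac{1}{-3421700 + \frac{4599504 + \left(- \frac{2331}{\left(- \frac{459}{7}\right) \left(-21\right)}\right)^{2} - 4329 \left(- \frac{2331}{\left(- \frac{459}{7}\right) \left(-21\right)}\right)}{1 + \left(- \frac{2331}{\left(- \frac{459}{7}\right) \left(-21\right)}\right)^{2} - 1872 \left(- \frac{2331}{\left(- \frac{459}{7}\right) \left(-21\right)}\right)}} = \frac{1}{-3421700 + \frac{4599504 + \left(- \frac{2331}{1377}\right)^{2} - 4329 \left(- \frac{2331}{1377}\right)}{1 + \left(- \frac{2331}{1377}\right)^{2} - 1872 \left(- \frac{2331}{1377}\right)}} = \frac{1}{-3421700 + \frac{4599504 + \left(\left(-2331\right) \frac{1}{1377}\right)^{2} - 4329 \left(\left(-2331\right) \frac{1}{1377}\right)}{1 + \left(\left(-2331\right) \frac{1}{1377}\right)^{2} - 1872 \left(\left(-2331\right) \frac{1}{1377}\right)}} = \frac{1}{-3421700 + \frac{4599504 + \left(- \frac{259}{153}\right)^{2} - - \frac{124579}{17}}{1 + \left(- \frac{259}{153}\right)^{2} - - \frac{53872}{17}}} = \frac{1}{-3421700 + \frac{4599504 + \frac{67081}{23409} + \frac{124579}{17}}{1 + \frac{67081}{23409} + \frac{53872}{17}}} = \frac{1}{-3421700 + \frac{1}{\frac{74272234}{23409}} \cdot \frac{107841401500}{23409}} = \frac{1}{-3421700 + \frac{23409}{74272234} \cdot \frac{107841401500}{23409}} = \frac{1}{-3421700 + \frac{53920700750}{37136117}} = \frac{1}{- \frac{127014730838150}{37136117}} = - \frac{37136117}{127014730838150}$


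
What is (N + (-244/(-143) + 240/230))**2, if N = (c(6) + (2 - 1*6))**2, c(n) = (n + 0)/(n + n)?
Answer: 38941891569/173080336 ≈ 224.99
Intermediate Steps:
c(n) = 1/2 (c(n) = n/((2*n)) = n*(1/(2*n)) = 1/2)
N = 49/4 (N = (1/2 + (2 - 1*6))**2 = (1/2 + (2 - 6))**2 = (1/2 - 4)**2 = (-7/2)**2 = 49/4 ≈ 12.250)
(N + (-244/(-143) + 240/230))**2 = (49/4 + (-244/(-143) + 240/230))**2 = (49/4 + (-244*(-1/143) + 240*(1/230)))**2 = (49/4 + (244/143 + 24/23))**2 = (49/4 + 9044/3289)**2 = (197337/13156)**2 = 38941891569/173080336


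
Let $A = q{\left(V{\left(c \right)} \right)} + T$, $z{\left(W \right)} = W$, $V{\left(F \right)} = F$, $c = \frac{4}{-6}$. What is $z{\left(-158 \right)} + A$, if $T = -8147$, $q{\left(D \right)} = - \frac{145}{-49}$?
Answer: $- \frac{406800}{49} \approx -8302.0$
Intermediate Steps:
$c = - \frac{2}{3}$ ($c = 4 \left(- \frac{1}{6}\right) = - \frac{2}{3} \approx -0.66667$)
$q{\left(D \right)} = \frac{145}{49}$ ($q{\left(D \right)} = \left(-145\right) \left(- \frac{1}{49}\right) = \frac{145}{49}$)
$A = - \frac{399058}{49}$ ($A = \frac{145}{49} - 8147 = - \frac{399058}{49} \approx -8144.0$)
$z{\left(-158 \right)} + A = -158 - \frac{399058}{49} = - \frac{406800}{49}$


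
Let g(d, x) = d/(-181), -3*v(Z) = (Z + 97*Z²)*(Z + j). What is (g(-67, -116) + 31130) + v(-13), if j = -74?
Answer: 91613217/181 ≈ 5.0615e+5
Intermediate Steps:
v(Z) = -(-74 + Z)*(Z + 97*Z²)/3 (v(Z) = -(Z + 97*Z²)*(Z - 74)/3 = -(Z + 97*Z²)*(-74 + Z)/3 = -(-74 + Z)*(Z + 97*Z²)/3)
g(d, x) = -d/181 (g(d, x) = d*(-1/181) = -d/181)
(g(-67, -116) + 31130) + v(-13) = (-1/181*(-67) + 31130) + (⅓)*(-13)*(74 - 97*(-13)² + 7177*(-13)) = (67/181 + 31130) + (⅓)*(-13)*(74 - 97*169 - 93301) = 5634597/181 + (⅓)*(-13)*(74 - 16393 - 93301) = 5634597/181 + (⅓)*(-13)*(-109620) = 5634597/181 + 475020 = 91613217/181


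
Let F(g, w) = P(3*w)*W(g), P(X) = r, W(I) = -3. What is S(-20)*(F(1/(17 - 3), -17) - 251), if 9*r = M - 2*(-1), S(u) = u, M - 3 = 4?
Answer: 5080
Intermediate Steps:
M = 7 (M = 3 + 4 = 7)
r = 1 (r = (7 - 2*(-1))/9 = (7 + 2)/9 = (⅑)*9 = 1)
P(X) = 1
F(g, w) = -3 (F(g, w) = 1*(-3) = -3)
S(-20)*(F(1/(17 - 3), -17) - 251) = -20*(-3 - 251) = -20*(-254) = 5080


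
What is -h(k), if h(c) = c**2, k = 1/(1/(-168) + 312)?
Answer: -28224/2747332225 ≈ -1.0273e-5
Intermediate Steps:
k = 168/52415 (k = 1/(-1/168 + 312) = 1/(52415/168) = 168/52415 ≈ 0.0032052)
-h(k) = -(168/52415)**2 = -1*28224/2747332225 = -28224/2747332225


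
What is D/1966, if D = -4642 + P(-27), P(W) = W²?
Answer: -3913/1966 ≈ -1.9903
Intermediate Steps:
D = -3913 (D = -4642 + (-27)² = -4642 + 729 = -3913)
D/1966 = -3913/1966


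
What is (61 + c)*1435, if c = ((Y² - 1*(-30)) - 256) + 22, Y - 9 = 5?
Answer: 76055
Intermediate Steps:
Y = 14 (Y = 9 + 5 = 14)
c = -8 (c = ((14² - 1*(-30)) - 256) + 22 = ((196 + 30) - 256) + 22 = (226 - 256) + 22 = -30 + 22 = -8)
(61 + c)*1435 = (61 - 8)*1435 = 53*1435 = 76055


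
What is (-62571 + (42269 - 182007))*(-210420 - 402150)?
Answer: 123928424130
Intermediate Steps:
(-62571 + (42269 - 182007))*(-210420 - 402150) = (-62571 - 139738)*(-612570) = -202309*(-612570) = 123928424130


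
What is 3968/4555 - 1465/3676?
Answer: 7913293/16744180 ≈ 0.47260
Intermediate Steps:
3968/4555 - 1465/3676 = 7913293/16744180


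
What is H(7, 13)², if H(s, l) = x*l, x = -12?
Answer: 24336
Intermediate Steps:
H(s, l) = -12*l
H(7, 13)² = (-12*13)² = (-156)² = 24336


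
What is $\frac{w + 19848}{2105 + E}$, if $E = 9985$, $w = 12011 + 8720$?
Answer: $\frac{1309}{390} \approx 3.3564$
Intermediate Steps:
$w = 20731$
$\frac{w + 19848}{2105 + E} = \frac{20731 + 19848}{2105 + 9985} = \frac{40579}{12090} = 40579 \cdot \frac{1}{12090} = \frac{1309}{390}$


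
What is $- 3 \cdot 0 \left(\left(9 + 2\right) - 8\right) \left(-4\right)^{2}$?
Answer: $0$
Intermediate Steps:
$- 3 \cdot 0 \left(\left(9 + 2\right) - 8\right) \left(-4\right)^{2} = \left(-1\right) 0 \left(11 - 8\right) 16 = 0 \cdot 3 \cdot 16 = 0 \cdot 16 = 0$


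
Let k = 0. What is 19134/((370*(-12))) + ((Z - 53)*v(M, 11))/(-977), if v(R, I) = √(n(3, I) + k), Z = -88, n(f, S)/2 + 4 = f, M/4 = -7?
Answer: -3189/740 + 141*I*√2/977 ≈ -4.3095 + 0.2041*I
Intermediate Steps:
M = -28 (M = 4*(-7) = -28)
n(f, S) = -8 + 2*f
v(R, I) = I*√2 (v(R, I) = √((-8 + 2*3) + 0) = √((-8 + 6) + 0) = √(-2 + 0) = √(-2) = I*√2)
19134/((370*(-12))) + ((Z - 53)*v(M, 11))/(-977) = 19134/((370*(-12))) + ((-88 - 53)*(I*√2))/(-977) = 19134/(-4440) - 141*I*√2*(-1/977) = 19134*(-1/4440) - 141*I*√2*(-1/977) = -3189/740 + 141*I*√2/977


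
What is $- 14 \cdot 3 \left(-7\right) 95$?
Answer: $27930$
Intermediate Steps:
$- 14 \cdot 3 \left(-7\right) 95 = \left(-14\right) \left(-21\right) 95 = 294 \cdot 95 = 27930$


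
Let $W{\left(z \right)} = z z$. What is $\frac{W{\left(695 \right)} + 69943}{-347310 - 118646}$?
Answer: $- \frac{138242}{116489} \approx -1.1867$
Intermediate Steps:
$W{\left(z \right)} = z^{2}$
$\frac{W{\left(695 \right)} + 69943}{-347310 - 118646} = \frac{695^{2} + 69943}{-347310 - 118646} = \frac{483025 + 69943}{-465956} = 552968 \left(- \frac{1}{465956}\right) = - \frac{138242}{116489}$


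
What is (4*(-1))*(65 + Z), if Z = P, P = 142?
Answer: -828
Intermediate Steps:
Z = 142
(4*(-1))*(65 + Z) = (4*(-1))*(65 + 142) = -4*207 = -828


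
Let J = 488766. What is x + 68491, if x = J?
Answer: 557257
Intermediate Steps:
x = 488766
x + 68491 = 488766 + 68491 = 557257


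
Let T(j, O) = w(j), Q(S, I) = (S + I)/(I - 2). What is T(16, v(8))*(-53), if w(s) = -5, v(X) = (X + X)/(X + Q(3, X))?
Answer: 265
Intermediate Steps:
Q(S, I) = (I + S)/(-2 + I)
v(X) = 2*X/(X + (3 + X)/(-2 + X)) (v(X) = (X + X)/(X + (X + 3)/(-2 + X)) = (2*X)/(X + (3 + X)/(-2 + X)) = 2*X/(X + (3 + X)/(-2 + X)))
T(j, O) = -5
T(16, v(8))*(-53) = -5*(-53) = 265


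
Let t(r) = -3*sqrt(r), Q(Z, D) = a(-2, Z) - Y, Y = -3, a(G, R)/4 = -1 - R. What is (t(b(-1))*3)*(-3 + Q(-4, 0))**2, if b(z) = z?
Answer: -1296*I ≈ -1296.0*I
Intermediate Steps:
a(G, R) = -4 - 4*R (a(G, R) = 4*(-1 - R) = -4 - 4*R)
Q(Z, D) = -1 - 4*Z (Q(Z, D) = (-4 - 4*Z) - 1*(-3) = (-4 - 4*Z) + 3 = -1 - 4*Z)
(t(b(-1))*3)*(-3 + Q(-4, 0))**2 = (-3*I*3)*(-3 + (-1 - 4*(-4)))**2 = (-3*I*3)*(-3 + (-1 + 16))**2 = (-9*I)*(-3 + 15)**2 = -9*I*12**2 = -9*I*144 = -1296*I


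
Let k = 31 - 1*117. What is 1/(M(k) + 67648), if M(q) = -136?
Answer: 1/67512 ≈ 1.4812e-5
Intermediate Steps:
k = -86 (k = 31 - 117 = -86)
1/(M(k) + 67648) = 1/(-136 + 67648) = 1/67512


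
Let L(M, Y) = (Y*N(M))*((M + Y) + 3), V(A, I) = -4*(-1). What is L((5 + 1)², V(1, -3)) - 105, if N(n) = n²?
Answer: 222807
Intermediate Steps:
V(A, I) = 4
L(M, Y) = Y*M²*(3 + M + Y) (L(M, Y) = (Y*M²)*((M + Y) + 3) = (Y*M²)*(3 + M + Y) = Y*M²*(3 + M + Y))
L((5 + 1)², V(1, -3)) - 105 = 4*((5 + 1)²)²*(3 + (5 + 1)² + 4) - 105 = 4*(6²)²*(3 + 6² + 4) - 105 = 4*36²*(3 + 36 + 4) - 105 = 4*1296*43 - 105 = 222912 - 105 = 222807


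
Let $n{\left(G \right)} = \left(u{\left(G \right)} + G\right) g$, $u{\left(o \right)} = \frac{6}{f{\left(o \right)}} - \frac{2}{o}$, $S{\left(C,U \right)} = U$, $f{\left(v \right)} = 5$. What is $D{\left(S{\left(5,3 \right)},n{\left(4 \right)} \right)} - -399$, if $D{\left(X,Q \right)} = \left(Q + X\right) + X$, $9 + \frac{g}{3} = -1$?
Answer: $264$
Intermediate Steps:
$g = -30$ ($g = -27 + 3 \left(-1\right) = -27 - 3 = -30$)
$u{\left(o \right)} = \frac{6}{5} - \frac{2}{o}$
$n{\left(G \right)} = -36 - 30 G + \frac{60}{G}$ ($n{\left(G \right)} = \left(\left(\frac{6}{5} - \frac{2}{G}\right) + G\right) \left(-30\right) = \left(\frac{6}{5} + G - \frac{2}{G}\right) \left(-30\right) = -36 - 30 G + \frac{60}{G}$)
$D{\left(X,Q \right)} = Q + 2 X$
$D{\left(S{\left(5,3 \right)},n{\left(4 \right)} \right)} - -399 = \left(\left(-36 - 120 + \frac{60}{4}\right) + 2 \cdot 3\right) - -399 = \left(\left(-36 - 120 + 60 \cdot \frac{1}{4}\right) + 6\right) + 399 = \left(\left(-36 - 120 + 15\right) + 6\right) + 399 = \left(-141 + 6\right) + 399 = -135 + 399 = 264$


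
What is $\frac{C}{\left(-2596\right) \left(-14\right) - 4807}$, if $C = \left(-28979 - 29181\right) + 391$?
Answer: $- \frac{57769}{31537} \approx -1.8318$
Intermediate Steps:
$C = -57769$ ($C = -58160 + 391 = -57769$)
$\frac{C}{\left(-2596\right) \left(-14\right) - 4807} = - \frac{57769}{\left(-2596\right) \left(-14\right) - 4807} = - \frac{57769}{36344 - 4807} = - \frac{57769}{31537}$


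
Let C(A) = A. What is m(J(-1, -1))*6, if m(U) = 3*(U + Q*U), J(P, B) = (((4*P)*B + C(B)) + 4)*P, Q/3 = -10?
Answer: 3654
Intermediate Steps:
Q = -30 (Q = 3*(-10) = -30)
J(P, B) = P*(4 + B + 4*B*P) (J(P, B) = (((4*P)*B + B) + 4)*P = ((4*B*P + B) + 4)*P = ((B + 4*B*P) + 4)*P = (4 + B + 4*B*P)*P = P*(4 + B + 4*B*P))
m(U) = -87*U (m(U) = 3*(U - 30*U) = 3*(-29*U) = -87*U)
m(J(-1, -1))*6 = -(-87)*(4 - 1 + 4*(-1)*(-1))*6 = -(-87)*(4 - 1 + 4)*6 = -(-87)*7*6 = -87*(-7)*6 = 609*6 = 3654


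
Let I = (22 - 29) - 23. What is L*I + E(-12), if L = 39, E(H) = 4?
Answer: -1166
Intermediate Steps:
I = -30 (I = -7 - 23 = -30)
L*I + E(-12) = 39*(-30) + 4 = -1170 + 4 = -1166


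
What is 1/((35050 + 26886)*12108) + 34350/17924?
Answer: 6439947347681/3360396395328 ≈ 1.9164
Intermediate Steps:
1/((35050 + 26886)*12108) + 34350/17924 = (1/12108)/61936 + 34350*(1/17924) = (1/61936)*(1/12108) + 17175/8962 = 1/749921088 + 17175/8962 = 6439947347681/3360396395328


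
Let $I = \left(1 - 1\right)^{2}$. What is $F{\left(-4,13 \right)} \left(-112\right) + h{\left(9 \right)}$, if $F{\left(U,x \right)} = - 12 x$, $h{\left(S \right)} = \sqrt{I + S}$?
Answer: $17475$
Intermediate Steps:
$I = 0$ ($I = 0^{2} = 0$)
$h{\left(S \right)} = \sqrt{S}$ ($h{\left(S \right)} = \sqrt{0 + S} = \sqrt{S}$)
$F{\left(-4,13 \right)} \left(-112\right) + h{\left(9 \right)} = \left(-12\right) 13 \left(-112\right) + \sqrt{9} = \left(-156\right) \left(-112\right) + 3 = 17472 + 3 = 17475$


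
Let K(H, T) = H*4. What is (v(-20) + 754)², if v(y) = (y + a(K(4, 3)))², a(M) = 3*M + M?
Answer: 7236100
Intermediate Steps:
K(H, T) = 4*H
a(M) = 4*M
v(y) = (64 + y)² (v(y) = (y + 4*(4*4))² = (y + 4*16)² = (y + 64)² = (64 + y)²)
(v(-20) + 754)² = ((64 - 20)² + 754)² = (44² + 754)² = (1936 + 754)² = 2690² = 7236100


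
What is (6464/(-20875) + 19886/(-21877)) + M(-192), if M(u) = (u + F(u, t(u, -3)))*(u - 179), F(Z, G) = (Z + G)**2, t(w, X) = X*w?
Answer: -149406087068534/2734625 ≈ -5.4635e+7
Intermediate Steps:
F(Z, G) = (G + Z)**2
M(u) = (-179 + u)*(u + 4*u**2) (M(u) = (u + (-3*u + u)**2)*(u - 179) = (u + (-2*u)**2)*(-179 + u) = (u + 4*u**2)*(-179 + u) = (-179 + u)*(u + 4*u**2))
(6464/(-20875) + 19886/(-21877)) + M(-192) = (6464/(-20875) + 19886/(-21877)) - 192*(-179 - 715*(-192) + 4*(-192)**2) = (6464*(-1/20875) + 19886*(-1/21877)) - 192*(-179 + 137280 + 4*36864) = (-6464/20875 - 19886/21877) - 192*(-179 + 137280 + 147456) = -3332534/2734625 - 192*284557 = -3332534/2734625 - 54634944 = -149406087068534/2734625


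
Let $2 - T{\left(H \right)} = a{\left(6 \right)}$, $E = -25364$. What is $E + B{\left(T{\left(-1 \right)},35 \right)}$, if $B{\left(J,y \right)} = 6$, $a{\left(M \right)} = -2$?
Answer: $-25358$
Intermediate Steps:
$T{\left(H \right)} = 4$ ($T{\left(H \right)} = 2 - -2 = 2 + 2 = 4$)
$E + B{\left(T{\left(-1 \right)},35 \right)} = -25364 + 6 = -25358$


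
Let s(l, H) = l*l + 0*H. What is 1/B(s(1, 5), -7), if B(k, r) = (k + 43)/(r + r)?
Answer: -7/22 ≈ -0.31818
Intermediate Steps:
s(l, H) = l**2 (s(l, H) = l**2 + 0 = l**2)
B(k, r) = (43 + k)/(2*r) (B(k, r) = (43 + k)/((2*r)) = (43 + k)*(1/(2*r)) = (43 + k)/(2*r))
1/B(s(1, 5), -7) = 1/((1/2)*(43 + 1**2)/(-7)) = 1/((1/2)*(-1/7)*(43 + 1)) = 1/((1/2)*(-1/7)*44) = 1/(-22/7) = -7/22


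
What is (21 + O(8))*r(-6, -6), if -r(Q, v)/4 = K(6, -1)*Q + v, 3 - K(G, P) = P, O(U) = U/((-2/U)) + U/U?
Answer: -1200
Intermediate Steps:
O(U) = 1 - U**2/2 (O(U) = U*(-U/2) + 1 = -U**2/2 + 1 = 1 - U**2/2)
K(G, P) = 3 - P
r(Q, v) = -16*Q - 4*v (r(Q, v) = -4*((3 - 1*(-1))*Q + v) = -4*((3 + 1)*Q + v) = -4*(4*Q + v) = -4*(v + 4*Q) = -16*Q - 4*v)
(21 + O(8))*r(-6, -6) = (21 + (1 - 1/2*8**2))*(-16*(-6) - 4*(-6)) = (21 + (1 - 1/2*64))*(96 + 24) = (21 + (1 - 32))*120 = (21 - 31)*120 = -10*120 = -1200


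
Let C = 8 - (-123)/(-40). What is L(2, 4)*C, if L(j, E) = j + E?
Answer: 591/20 ≈ 29.550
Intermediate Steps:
L(j, E) = E + j
C = 197/40 (C = 8 - (-123)*(-1)/40 = 8 - 1*123/40 = 8 - 123/40 = 197/40 ≈ 4.9250)
L(2, 4)*C = (4 + 2)*(197/40) = 6*(197/40) = 591/20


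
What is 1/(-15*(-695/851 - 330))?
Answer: 851/4222875 ≈ 0.00020152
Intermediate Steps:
1/(-15*(-695/851 - 330)) = 1/(-15*(-281525/851)) = 1/(4222875/851) = 851/4222875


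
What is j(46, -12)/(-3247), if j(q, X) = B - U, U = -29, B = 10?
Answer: -39/3247 ≈ -0.012011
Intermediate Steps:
j(q, X) = 39 (j(q, X) = 10 - 1*(-29) = 10 + 29 = 39)
j(46, -12)/(-3247) = 39/(-3247) = 39*(-1/3247) = -39/3247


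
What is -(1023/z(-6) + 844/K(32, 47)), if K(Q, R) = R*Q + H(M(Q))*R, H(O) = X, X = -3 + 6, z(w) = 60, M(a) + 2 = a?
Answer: -23113/1316 ≈ -17.563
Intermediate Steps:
M(a) = -2 + a
X = 3
H(O) = 3
K(Q, R) = 3*R + Q*R (K(Q, R) = R*Q + 3*R = Q*R + 3*R = 3*R + Q*R)
-(1023/z(-6) + 844/K(32, 47)) = -(1023/60 + 844/((47*(3 + 32)))) = -(1023*(1/60) + 844/((47*35))) = -(341/20 + 844/1645) = -1*23113/1316 = -23113/1316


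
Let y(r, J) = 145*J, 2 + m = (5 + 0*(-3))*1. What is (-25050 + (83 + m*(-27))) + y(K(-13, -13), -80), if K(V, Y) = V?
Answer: -36648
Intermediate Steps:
m = 3 (m = -2 + (5 + 0*(-3))*1 = -2 + (5 + 0)*1 = -2 + 5*1 = -2 + 5 = 3)
(-25050 + (83 + m*(-27))) + y(K(-13, -13), -80) = (-25050 + (83 + 3*(-27))) + 145*(-80) = (-25050 + (83 - 81)) - 11600 = (-25050 + 2) - 11600 = -25048 - 11600 = -36648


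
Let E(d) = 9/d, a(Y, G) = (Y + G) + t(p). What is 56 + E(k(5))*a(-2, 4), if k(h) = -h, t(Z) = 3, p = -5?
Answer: 47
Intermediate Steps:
a(Y, G) = 3 + G + Y (a(Y, G) = (Y + G) + 3 = (G + Y) + 3 = 3 + G + Y)
56 + E(k(5))*a(-2, 4) = 56 + (9/((-1*5)))*(3 + 4 - 2) = 56 + (9/(-5))*5 = 56 + (9*(-1/5))*5 = 56 - 9/5*5 = 56 - 9 = 47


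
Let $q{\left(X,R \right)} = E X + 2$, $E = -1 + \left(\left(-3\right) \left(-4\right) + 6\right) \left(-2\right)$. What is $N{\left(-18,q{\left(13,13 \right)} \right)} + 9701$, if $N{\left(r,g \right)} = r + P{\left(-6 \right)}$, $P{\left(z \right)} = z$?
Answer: $9677$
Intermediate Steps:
$E = -37$ ($E = -1 + \left(12 + 6\right) \left(-2\right) = -1 + 18 \left(-2\right) = -1 - 36 = -37$)
$q{\left(X,R \right)} = 2 - 37 X$ ($q{\left(X,R \right)} = - 37 X + 2 = 2 - 37 X$)
$N{\left(r,g \right)} = -6 + r$ ($N{\left(r,g \right)} = r - 6 = -6 + r$)
$N{\left(-18,q{\left(13,13 \right)} \right)} + 9701 = \left(-6 - 18\right) + 9701 = -24 + 9701 = 9677$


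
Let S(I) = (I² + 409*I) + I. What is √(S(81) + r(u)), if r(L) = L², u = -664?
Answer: √480667 ≈ 693.30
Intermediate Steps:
S(I) = I² + 410*I
√(S(81) + r(u)) = √(81*(410 + 81) + (-664)²) = √(81*491 + 440896) = √(39771 + 440896) = √480667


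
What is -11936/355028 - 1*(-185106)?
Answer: 16429450258/88757 ≈ 1.8511e+5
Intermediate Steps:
-11936/355028 - 1*(-185106) = -11936*1/355028 + 185106 = -2984/88757 + 185106 = 16429450258/88757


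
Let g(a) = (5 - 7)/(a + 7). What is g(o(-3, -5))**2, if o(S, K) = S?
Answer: 1/4 ≈ 0.25000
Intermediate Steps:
g(a) = -2/(7 + a)
g(o(-3, -5))**2 = (-2/(7 - 3))**2 = (-2/4)**2 = (-2*1/4)**2 = (-1/2)**2 = 1/4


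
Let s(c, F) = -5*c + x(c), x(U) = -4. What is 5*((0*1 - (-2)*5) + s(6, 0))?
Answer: -120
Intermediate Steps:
s(c, F) = -4 - 5*c (s(c, F) = -5*c - 4 = -4 - 5*c)
5*((0*1 - (-2)*5) + s(6, 0)) = 5*((0*1 - (-2)*5) + (-4 - 5*6)) = 5*((0 - 2*(-5)) + (-4 - 30)) = 5*((0 + 10) - 34) = 5*(10 - 34) = 5*(-24) = -120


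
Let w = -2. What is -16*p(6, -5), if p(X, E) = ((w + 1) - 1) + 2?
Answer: 0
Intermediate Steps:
p(X, E) = 0 (p(X, E) = ((-2 + 1) - 1) + 2 = (-1 - 1) + 2 = -2 + 2 = 0)
-16*p(6, -5) = -16*0 = 0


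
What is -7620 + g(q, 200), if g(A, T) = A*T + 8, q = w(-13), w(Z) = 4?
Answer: -6812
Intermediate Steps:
q = 4
g(A, T) = 8 + A*T
-7620 + g(q, 200) = -7620 + (8 + 4*200) = -7620 + (8 + 800) = -7620 + 808 = -6812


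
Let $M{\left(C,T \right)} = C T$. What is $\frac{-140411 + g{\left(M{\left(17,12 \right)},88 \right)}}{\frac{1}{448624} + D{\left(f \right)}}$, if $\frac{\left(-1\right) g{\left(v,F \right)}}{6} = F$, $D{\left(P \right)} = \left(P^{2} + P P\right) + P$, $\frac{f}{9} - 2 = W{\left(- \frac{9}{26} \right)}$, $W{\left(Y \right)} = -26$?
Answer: $- \frac{63228617936}{41765099905} \approx -1.5139$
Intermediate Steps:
$f = -216$ ($f = 18 + 9 \left(-26\right) = 18 - 234 = -216$)
$D{\left(P \right)} = P + 2 P^{2}$ ($D{\left(P \right)} = \left(P^{2} + P^{2}\right) + P = 2 P^{2} + P = P + 2 P^{2}$)
$g{\left(v,F \right)} = - 6 F$
$\frac{-140411 + g{\left(M{\left(17,12 \right)},88 \right)}}{\frac{1}{448624} + D{\left(f \right)}} = \frac{-140411 - 528}{\frac{1}{448624} - 216 \left(1 + 2 \left(-216\right)\right)} = \frac{-140411 - 528}{\frac{1}{448624} - 216 \left(1 - 432\right)} = - \frac{140939}{\frac{1}{448624} - -93096} = - \frac{140939}{\frac{1}{448624} + 93096} = - \frac{140939}{\frac{41765099905}{448624}} = \left(-140939\right) \frac{448624}{41765099905} = - \frac{63228617936}{41765099905}$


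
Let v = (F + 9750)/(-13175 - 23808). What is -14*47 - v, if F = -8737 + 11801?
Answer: -24322000/36983 ≈ -657.65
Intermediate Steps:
F = 3064
v = -12814/36983 (v = (3064 + 9750)/(-13175 - 23808) = 12814/(-36983) = 12814*(-1/36983) = -12814/36983 ≈ -0.34648)
-14*47 - v = -14*47 - 1*(-12814/36983) = -658 + 12814/36983 = -24322000/36983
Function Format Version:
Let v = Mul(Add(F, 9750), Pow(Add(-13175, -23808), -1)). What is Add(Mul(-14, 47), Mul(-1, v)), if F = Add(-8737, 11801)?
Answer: Rational(-24322000, 36983) ≈ -657.65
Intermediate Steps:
F = 3064
v = Rational(-12814, 36983) (v = Mul(Add(3064, 9750), Pow(Add(-13175, -23808), -1)) = Mul(12814, Pow(-36983, -1)) = Mul(12814, Rational(-1, 36983)) = Rational(-12814, 36983) ≈ -0.34648)
Add(Mul(-14, 47), Mul(-1, v)) = Add(Mul(-14, 47), Mul(-1, Rational(-12814, 36983))) = Add(-658, Rational(12814, 36983)) = Rational(-24322000, 36983)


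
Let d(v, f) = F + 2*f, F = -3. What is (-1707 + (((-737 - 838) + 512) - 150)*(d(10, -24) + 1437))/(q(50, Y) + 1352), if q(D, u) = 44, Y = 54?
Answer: -1682925/1396 ≈ -1205.5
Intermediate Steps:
d(v, f) = -3 + 2*f
(-1707 + (((-737 - 838) + 512) - 150)*(d(10, -24) + 1437))/(q(50, Y) + 1352) = (-1707 + (((-737 - 838) + 512) - 150)*((-3 + 2*(-24)) + 1437))/(44 + 1352) = (-1707 + ((-1575 + 512) - 150)*((-3 - 48) + 1437))/1396 = (-1707 + (-1063 - 150)*(-51 + 1437))*(1/1396) = (-1707 - 1213*1386)*(1/1396) = (-1707 - 1681218)*(1/1396) = -1682925*1/1396 = -1682925/1396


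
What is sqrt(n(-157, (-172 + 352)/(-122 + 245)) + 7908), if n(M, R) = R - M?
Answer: 5*sqrt(542389)/41 ≈ 89.813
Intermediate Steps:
sqrt(n(-157, (-172 + 352)/(-122 + 245)) + 7908) = sqrt(((-172 + 352)/(-122 + 245) - 1*(-157)) + 7908) = sqrt((180/123 + 157) + 7908) = sqrt((180*(1/123) + 157) + 7908) = sqrt((60/41 + 157) + 7908) = sqrt(6497/41 + 7908) = sqrt(330725/41) = 5*sqrt(542389)/41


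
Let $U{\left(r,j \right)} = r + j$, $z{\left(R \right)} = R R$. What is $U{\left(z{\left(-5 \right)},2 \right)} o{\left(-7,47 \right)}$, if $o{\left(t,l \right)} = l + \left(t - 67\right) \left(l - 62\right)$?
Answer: $31239$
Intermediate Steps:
$z{\left(R \right)} = R^{2}$
$U{\left(r,j \right)} = j + r$
$o{\left(t,l \right)} = l + \left(-67 + t\right) \left(-62 + l\right)$
$U{\left(z{\left(-5 \right)},2 \right)} o{\left(-7,47 \right)} = \left(2 + \left(-5\right)^{2}\right) \left(4154 - 3102 - -434 + 47 \left(-7\right)\right) = \left(2 + 25\right) \left(4154 - 3102 + 434 - 329\right) = 27 \cdot 1157 = 31239$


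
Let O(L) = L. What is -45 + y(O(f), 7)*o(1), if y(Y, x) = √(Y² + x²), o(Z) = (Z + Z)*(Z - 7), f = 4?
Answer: -45 - 12*√65 ≈ -141.75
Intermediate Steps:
o(Z) = 2*Z*(-7 + Z) (o(Z) = (2*Z)*(-7 + Z) = 2*Z*(-7 + Z))
-45 + y(O(f), 7)*o(1) = -45 + √(4² + 7²)*(2*1*(-7 + 1)) = -45 + √(16 + 49)*(2*1*(-6)) = -45 + √65*(-12) = -45 - 12*√65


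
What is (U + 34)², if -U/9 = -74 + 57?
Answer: 34969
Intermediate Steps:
U = 153 (U = -9*(-74 + 57) = -9*(-17) = 153)
(U + 34)² = (153 + 34)² = 187² = 34969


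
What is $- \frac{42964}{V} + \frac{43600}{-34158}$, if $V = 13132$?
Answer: $- \frac{255014939}{56070357} \approx -4.5481$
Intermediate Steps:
$- \frac{42964}{V} + \frac{43600}{-34158} = - \frac{42964}{13132} + \frac{43600}{-34158} = \left(-42964\right) \frac{1}{13132} + 43600 \left(- \frac{1}{34158}\right) = - \frac{10741}{3283} - \frac{21800}{17079} = - \frac{255014939}{56070357}$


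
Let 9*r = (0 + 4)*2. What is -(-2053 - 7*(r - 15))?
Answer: 17588/9 ≈ 1954.2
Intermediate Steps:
r = 8/9 (r = ((0 + 4)*2)/9 = (4*2)/9 = (1/9)*8 = 8/9 ≈ 0.88889)
-(-2053 - 7*(r - 15)) = -(-2053 - 7*(8/9 - 15)) = -(-2053 - 7*(-127)/9) = -(-2053 - 1*(-889/9)) = -(-2053 + 889/9) = -1*(-17588/9) = 17588/9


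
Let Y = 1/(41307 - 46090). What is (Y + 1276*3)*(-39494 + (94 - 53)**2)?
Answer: -692330430599/4783 ≈ -1.4475e+8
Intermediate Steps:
Y = -1/4783 (Y = 1/(-4783) = -1/4783 ≈ -0.00020907)
(Y + 1276*3)*(-39494 + (94 - 53)**2) = (-1/4783 + 1276*3)*(-39494 + (94 - 53)**2) = (-1/4783 + 3828)*(-39494 + 41**2) = 18309323*(-39494 + 1681)/4783 = (18309323/4783)*(-37813) = -692330430599/4783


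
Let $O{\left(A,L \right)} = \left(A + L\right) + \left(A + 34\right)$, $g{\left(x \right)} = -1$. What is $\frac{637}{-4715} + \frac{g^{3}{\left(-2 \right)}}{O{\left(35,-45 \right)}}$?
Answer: $- \frac{42298}{278185} \approx -0.15205$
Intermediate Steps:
$O{\left(A,L \right)} = 34 + L + 2 A$ ($O{\left(A,L \right)} = \left(A + L\right) + \left(34 + A\right) = 34 + L + 2 A$)
$\frac{637}{-4715} + \frac{g^{3}{\left(-2 \right)}}{O{\left(35,-45 \right)}} = \frac{637}{-4715} + \frac{\left(-1\right)^{3}}{34 - 45 + 2 \cdot 35} = 637 \left(- \frac{1}{4715}\right) - \frac{1}{34 - 45 + 70} = - \frac{637}{4715} - \frac{1}{59} = - \frac{42298}{278185}$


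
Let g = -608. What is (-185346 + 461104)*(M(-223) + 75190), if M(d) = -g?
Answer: 20901904884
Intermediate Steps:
M(d) = 608 (M(d) = -1*(-608) = 608)
(-185346 + 461104)*(M(-223) + 75190) = (-185346 + 461104)*(608 + 75190) = 275758*75798 = 20901904884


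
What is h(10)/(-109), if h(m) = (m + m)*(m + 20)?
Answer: -600/109 ≈ -5.5046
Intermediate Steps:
h(m) = 2*m*(20 + m) (h(m) = (2*m)*(20 + m) = 2*m*(20 + m))
h(10)/(-109) = (2*10*(20 + 10))/(-109) = (2*10*30)*(-1/109) = 600*(-1/109) = -600/109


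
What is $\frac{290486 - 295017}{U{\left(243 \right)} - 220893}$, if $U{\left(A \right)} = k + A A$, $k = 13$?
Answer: $\frac{4531}{161831} \approx 0.027998$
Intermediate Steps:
$U{\left(A \right)} = 13 + A^{2}$ ($U{\left(A \right)} = 13 + A A = 13 + A^{2}$)
$\frac{290486 - 295017}{U{\left(243 \right)} - 220893} = \frac{290486 - 295017}{\left(13 + 243^{2}\right) - 220893} = - \frac{4531}{\left(13 + 59049\right) - 220893} = - \frac{4531}{59062 - 220893} = - \frac{4531}{-161831} = \left(-4531\right) \left(- \frac{1}{161831}\right) = \frac{4531}{161831}$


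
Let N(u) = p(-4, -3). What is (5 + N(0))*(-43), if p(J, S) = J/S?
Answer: -817/3 ≈ -272.33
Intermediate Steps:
N(u) = 4/3 (N(u) = -4/(-3) = -4*(-1/3) = 4/3)
(5 + N(0))*(-43) = (5 + 4/3)*(-43) = (19/3)*(-43) = -817/3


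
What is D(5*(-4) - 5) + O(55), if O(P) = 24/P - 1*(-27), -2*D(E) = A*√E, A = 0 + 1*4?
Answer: 1509/55 - 10*I ≈ 27.436 - 10.0*I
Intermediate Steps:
A = 4 (A = 0 + 4 = 4)
D(E) = -2*√E
O(P) = 27 + 24/P (O(P) = 24/P + 27 = 27 + 24/P)
D(5*(-4) - 5) + O(55) = -2*√(5*(-4) - 5) + (27 + 24/55) = -2*√(-20 - 5) + (27 + 24*(1/55)) = -10*I + (27 + 24/55) = -10*I + 1509/55 = 1509/55 - 10*I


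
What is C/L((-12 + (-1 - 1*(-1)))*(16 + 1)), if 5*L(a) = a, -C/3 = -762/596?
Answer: -1905/20264 ≈ -0.094009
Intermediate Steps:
C = 1143/298 (C = -(-2286)/596 = -3*(-381/298) = 1143/298 ≈ 3.8356)
L(a) = a/5
C/L((-12 + (-1 - 1*(-1)))*(16 + 1)) = 1143/(298*((((-12 + (-1 - 1*(-1)))*(16 + 1))/5))) = 1143/(298*((((-12 + (-1 + 1))*17)/5))) = 1143/(298*((((-12 + 0)*17)/5))) = 1143/(298*(((-12*17)/5))) = 1143/(298*(((⅕)*(-204)))) = 1143/(298*(-204/5)) = (1143/298)*(-5/204) = -1905/20264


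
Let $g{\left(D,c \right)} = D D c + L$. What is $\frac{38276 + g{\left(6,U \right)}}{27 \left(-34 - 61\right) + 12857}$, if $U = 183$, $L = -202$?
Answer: $\frac{22331}{5146} \approx 4.3395$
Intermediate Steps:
$g{\left(D,c \right)} = -202 + c D^{2}$ ($g{\left(D,c \right)} = D D c - 202 = D^{2} c - 202 = c D^{2} - 202 = -202 + c D^{2}$)
$\frac{38276 + g{\left(6,U \right)}}{27 \left(-34 - 61\right) + 12857} = \frac{38276 - \left(202 - 183 \cdot 6^{2}\right)}{27 \left(-34 - 61\right) + 12857} = \frac{38276 + \left(-202 + 183 \cdot 36\right)}{27 \left(-95\right) + 12857} = \frac{38276 + \left(-202 + 6588\right)}{-2565 + 12857} = \frac{38276 + 6386}{10292} = 44662 \cdot \frac{1}{10292} = \frac{22331}{5146}$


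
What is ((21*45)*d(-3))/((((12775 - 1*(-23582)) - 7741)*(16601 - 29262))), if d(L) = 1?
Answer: -135/51758168 ≈ -2.6083e-6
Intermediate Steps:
((21*45)*d(-3))/((((12775 - 1*(-23582)) - 7741)*(16601 - 29262))) = ((21*45)*1)/((((12775 - 1*(-23582)) - 7741)*(16601 - 29262))) = (945*1)/((((12775 + 23582) - 7741)*(-12661))) = 945/(((36357 - 7741)*(-12661))) = 945/((28616*(-12661))) = 945/(-362307176) = 945*(-1/362307176) = -135/51758168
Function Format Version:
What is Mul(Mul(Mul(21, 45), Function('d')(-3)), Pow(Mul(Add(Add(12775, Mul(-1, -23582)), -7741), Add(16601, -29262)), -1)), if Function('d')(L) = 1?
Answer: Rational(-135, 51758168) ≈ -2.6083e-6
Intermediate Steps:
Mul(Mul(Mul(21, 45), Function('d')(-3)), Pow(Mul(Add(Add(12775, Mul(-1, -23582)), -7741), Add(16601, -29262)), -1)) = Mul(Mul(Mul(21, 45), 1), Pow(Mul(Add(Add(12775, Mul(-1, -23582)), -7741), Add(16601, -29262)), -1)) = Mul(Mul(945, 1), Pow(Mul(Add(Add(12775, 23582), -7741), -12661), -1)) = Mul(945, Pow(Mul(Add(36357, -7741), -12661), -1)) = Mul(945, Pow(Mul(28616, -12661), -1)) = Mul(945, Pow(-362307176, -1)) = Mul(945, Rational(-1, 362307176)) = Rational(-135, 51758168)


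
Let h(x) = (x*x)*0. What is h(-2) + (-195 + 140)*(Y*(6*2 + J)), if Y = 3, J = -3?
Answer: -1485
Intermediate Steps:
h(x) = 0 (h(x) = x**2*0 = 0)
h(-2) + (-195 + 140)*(Y*(6*2 + J)) = 0 + (-195 + 140)*(3*(6*2 - 3)) = 0 - 165*(12 - 3) = 0 - 165*9 = 0 - 55*27 = 0 - 1485 = -1485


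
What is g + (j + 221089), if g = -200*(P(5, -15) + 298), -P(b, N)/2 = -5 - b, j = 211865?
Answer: 369354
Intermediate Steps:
P(b, N) = 10 + 2*b (P(b, N) = -2*(-5 - b) = 10 + 2*b)
g = -63600 (g = -200*((10 + 2*5) + 298) = -200*((10 + 10) + 298) = -200*(20 + 298) = -200*318 = -63600)
g + (j + 221089) = -63600 + (211865 + 221089) = -63600 + 432954 = 369354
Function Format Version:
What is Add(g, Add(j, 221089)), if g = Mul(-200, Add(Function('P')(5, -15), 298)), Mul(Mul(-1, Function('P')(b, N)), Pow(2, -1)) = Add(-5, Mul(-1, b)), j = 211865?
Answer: 369354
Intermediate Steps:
Function('P')(b, N) = Add(10, Mul(2, b)) (Function('P')(b, N) = Mul(-2, Add(-5, Mul(-1, b))) = Add(10, Mul(2, b)))
g = -63600 (g = Mul(-200, Add(Add(10, Mul(2, 5)), 298)) = Mul(-200, Add(Add(10, 10), 298)) = Mul(-200, Add(20, 298)) = Mul(-200, 318) = -63600)
Add(g, Add(j, 221089)) = Add(-63600, Add(211865, 221089)) = Add(-63600, 432954) = 369354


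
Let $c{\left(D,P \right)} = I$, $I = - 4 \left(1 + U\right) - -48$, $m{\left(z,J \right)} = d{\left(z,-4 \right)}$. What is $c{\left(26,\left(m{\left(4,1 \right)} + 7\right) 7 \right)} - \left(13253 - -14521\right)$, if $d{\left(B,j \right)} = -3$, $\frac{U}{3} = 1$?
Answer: $-27742$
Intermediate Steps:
$U = 3$ ($U = 3 \cdot 1 = 3$)
$m{\left(z,J \right)} = -3$
$I = 32$ ($I = - 4 \left(1 + 3\right) - -48 = \left(-4\right) 4 + 48 = -16 + 48 = 32$)
$c{\left(D,P \right)} = 32$
$c{\left(26,\left(m{\left(4,1 \right)} + 7\right) 7 \right)} - \left(13253 - -14521\right) = 32 - \left(13253 - -14521\right) = 32 - \left(13253 + 14521\right) = 32 - 27774 = -27742$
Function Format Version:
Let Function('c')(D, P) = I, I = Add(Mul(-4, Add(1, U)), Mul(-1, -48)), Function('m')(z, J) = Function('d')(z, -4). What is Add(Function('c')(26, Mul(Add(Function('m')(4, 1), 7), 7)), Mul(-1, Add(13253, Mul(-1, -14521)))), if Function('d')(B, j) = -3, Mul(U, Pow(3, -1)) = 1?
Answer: -27742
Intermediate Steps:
U = 3 (U = Mul(3, 1) = 3)
Function('m')(z, J) = -3
I = 32 (I = Add(Mul(-4, Add(1, 3)), Mul(-1, -48)) = Add(Mul(-4, 4), 48) = Add(-16, 48) = 32)
Function('c')(D, P) = 32
Add(Function('c')(26, Mul(Add(Function('m')(4, 1), 7), 7)), Mul(-1, Add(13253, Mul(-1, -14521)))) = Add(32, Mul(-1, Add(13253, Mul(-1, -14521)))) = Add(32, Mul(-1, Add(13253, 14521))) = Add(32, Mul(-1, 27774)) = Add(32, -27774) = -27742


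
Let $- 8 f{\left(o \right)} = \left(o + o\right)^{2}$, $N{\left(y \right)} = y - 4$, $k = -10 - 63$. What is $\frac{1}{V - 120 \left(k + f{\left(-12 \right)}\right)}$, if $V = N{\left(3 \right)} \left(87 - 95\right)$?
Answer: $\frac{1}{17408} \approx 5.7445 \cdot 10^{-5}$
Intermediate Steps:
$k = -73$
$N{\left(y \right)} = -4 + y$ ($N{\left(y \right)} = y - 4 = -4 + y$)
$f{\left(o \right)} = - \frac{o^{2}}{2}$ ($f{\left(o \right)} = - \frac{\left(o + o\right)^{2}}{8} = - \frac{\left(2 o\right)^{2}}{8} = - \frac{4 o^{2}}{8} = - \frac{o^{2}}{2}$)
$V = 8$ ($V = \left(-4 + 3\right) \left(87 - 95\right) = \left(-1\right) \left(-8\right) = 8$)
$\frac{1}{V - 120 \left(k + f{\left(-12 \right)}\right)} = \frac{1}{8 - 120 \left(-73 - \frac{\left(-12\right)^{2}}{2}\right)} = \frac{1}{8 - 120 \left(-73 - 72\right)} = \frac{1}{8 - -17400} = \frac{1}{8 + 17400} = \frac{1}{17408}$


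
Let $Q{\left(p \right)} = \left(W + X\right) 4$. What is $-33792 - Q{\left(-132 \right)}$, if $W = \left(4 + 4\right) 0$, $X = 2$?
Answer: $-33800$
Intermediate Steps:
$W = 0$ ($W = 8 \cdot 0 = 0$)
$Q{\left(p \right)} = 8$ ($Q{\left(p \right)} = \left(0 + 2\right) 4 = 2 \cdot 4 = 8$)
$-33792 - Q{\left(-132 \right)} = -33792 - 8 = -33800$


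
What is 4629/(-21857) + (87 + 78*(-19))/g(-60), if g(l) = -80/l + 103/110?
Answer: -10065337071/16370893 ≈ -614.83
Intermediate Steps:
g(l) = 103/110 - 80/l (g(l) = -80/l + 103*(1/110) = -80/l + 103/110 = 103/110 - 80/l)
4629/(-21857) + (87 + 78*(-19))/g(-60) = 4629/(-21857) + (87 + 78*(-19))/(103/110 - 80/(-60)) = 4629*(-1/21857) + (87 - 1482)/(103/110 - 80*(-1/60)) = -4629/21857 - 1395/(103/110 + 4/3) = -4629/21857 - 1395/749/330 = -4629/21857 - 1395*330/749 = -4629/21857 - 460350/749 = -10065337071/16370893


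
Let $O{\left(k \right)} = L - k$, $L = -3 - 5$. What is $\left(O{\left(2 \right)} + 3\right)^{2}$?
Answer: $49$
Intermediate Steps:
$L = -8$
$O{\left(k \right)} = -8 - k$
$\left(O{\left(2 \right)} + 3\right)^{2} = \left(\left(-8 - 2\right) + 3\right)^{2} = \left(-10 + 3\right)^{2} = \left(-7\right)^{2} = 49$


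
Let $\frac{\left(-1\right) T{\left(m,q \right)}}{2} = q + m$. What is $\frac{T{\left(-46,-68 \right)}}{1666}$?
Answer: $\frac{114}{833} \approx 0.13685$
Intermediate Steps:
$T{\left(m,q \right)} = - 2 m - 2 q$ ($T{\left(m,q \right)} = - 2 \left(q + m\right) = - 2 \left(m + q\right) = - 2 m - 2 q$)
$\frac{T{\left(-46,-68 \right)}}{1666} = \frac{\left(-2\right) \left(-46\right) - -136}{1666} = \left(92 + 136\right) \frac{1}{1666} = 228 \cdot \frac{1}{1666} = \frac{114}{833}$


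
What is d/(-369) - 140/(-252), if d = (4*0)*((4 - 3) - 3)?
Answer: 5/9 ≈ 0.55556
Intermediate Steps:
d = 0 (d = 0*(1 - 3) = 0*(-2) = 0)
d/(-369) - 140/(-252) = 0/(-369) - 140/(-252) = 0*(-1/369) - 140*(-1/252) = 0 + 5/9 = 5/9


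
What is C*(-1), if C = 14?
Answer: -14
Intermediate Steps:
C*(-1) = 14*(-1) = -14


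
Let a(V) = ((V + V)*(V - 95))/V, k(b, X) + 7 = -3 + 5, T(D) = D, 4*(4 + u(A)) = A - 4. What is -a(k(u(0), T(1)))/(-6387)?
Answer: -200/6387 ≈ -0.031314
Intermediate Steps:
u(A) = -5 + A/4 (u(A) = -4 + (A - 4)/4 = -4 + (-4 + A)/4 = -4 + (-1 + A/4) = -5 + A/4)
k(b, X) = -5 (k(b, X) = -7 + (-3 + 5) = -7 + 2 = -5)
a(V) = -190 + 2*V (a(V) = ((2*V)*(-95 + V))/V = (2*V*(-95 + V))/V = -190 + 2*V)
-a(k(u(0), T(1)))/(-6387) = -(-190 + 2*(-5))/(-6387) = -(-190 - 10)*(-1)/6387 = -(-200)*(-1)/6387 = -1*200/6387 = -200/6387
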